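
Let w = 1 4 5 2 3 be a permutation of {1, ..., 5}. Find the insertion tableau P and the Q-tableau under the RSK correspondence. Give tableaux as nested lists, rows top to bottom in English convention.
P = [[1, 2, 3], [4, 5]], Q = [[1, 2, 3], [4, 5]]

Insert each entry of the permutation into P by Schensted row insertion, recording in Q the position of each new cell.

Insert 1: appended to row 1. P = [[1]].
Insert 4: appended to row 1. P = [[1, 4]].
Insert 5: appended to row 1. P = [[1, 4, 5]].
Insert 2: 2 bumps 4 from row 1; 4 starts row 2. P = [[1, 2, 5], [4]].
Insert 3: 3 bumps 5 from row 1; 5 appends to row 2. P = [[1, 2, 3], [4, 5]].

So P = [[1, 2, 3], [4, 5]], Q = [[1, 2, 3], [4, 5]].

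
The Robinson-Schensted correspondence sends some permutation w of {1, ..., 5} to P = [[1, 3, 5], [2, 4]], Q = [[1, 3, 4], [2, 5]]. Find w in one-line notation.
Reverse the RSK construction: for i from n down to 1, find the cell of Q containing i, remove the entry at that cell from P, and reverse-bump it up through P; the value ejected from row 1 is w(i).

Step i=5: Q has 5 at row 2, column 2; remove 4 from row 2 of P and reverse-bump: 4 enters row 1 and ejects 3. So w(5) = 3. P is now [[1, 4, 5], [2]].
Step i=4: Q has 4 at row 1, column 3; remove that cell from P, ejecting 5. So w(4) = 5. P is now [[1, 4], [2]].
Step i=3: Q has 3 at row 1, column 2; remove that cell from P, ejecting 4. So w(3) = 4. P is now [[1], [2]].
Step i=2: Q has 2 at row 2, column 1; remove 2 from row 2 of P and reverse-bump: 2 enters row 1 and ejects 1. So w(2) = 1. P is now [[2]].
Step i=1: Q has 1 at row 1, column 1; remove that cell from P, ejecting 2. So w(1) = 2. P is now [].

So w = 2 1 4 5 3.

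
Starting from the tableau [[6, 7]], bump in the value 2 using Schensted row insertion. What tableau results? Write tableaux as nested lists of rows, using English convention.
In row 1, 2 replaces 6 (the leftmost entry greater than 2); 6 is bumped to row 2. 6 starts a new row 2. The new tableau is [[2, 7], [6]].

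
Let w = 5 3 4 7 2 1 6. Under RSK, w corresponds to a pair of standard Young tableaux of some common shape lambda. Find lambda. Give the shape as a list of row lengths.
[3, 2, 1, 1]

RSK row insertion gives P = [[1, 4, 6], [2, 7], [3], [5]], which has shape [3, 2, 1, 1].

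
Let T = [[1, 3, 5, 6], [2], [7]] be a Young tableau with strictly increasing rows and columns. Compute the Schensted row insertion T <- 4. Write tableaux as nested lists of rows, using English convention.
In row 1, 4 replaces 5 (the leftmost entry greater than 4); 5 is bumped to row 2. 5 is appended to row 2. The new tableau is [[1, 3, 4, 6], [2, 5], [7]].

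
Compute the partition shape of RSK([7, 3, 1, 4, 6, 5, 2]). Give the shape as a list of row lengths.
Row-insert each entry into an empty tableau.

After inserting 7: P = [[7]].
After inserting 3: P = [[3], [7]].
After inserting 1: P = [[1], [3], [7]].
After inserting 4: P = [[1, 4], [3], [7]].
After inserting 6: P = [[1, 4, 6], [3], [7]].
After inserting 5: P = [[1, 4, 5], [3, 6], [7]].
After inserting 2: P = [[1, 2, 5], [3, 4], [6], [7]].

The final insertion tableau P = [[1, 2, 5], [3, 4], [6], [7]] has shape [3, 2, 1, 1].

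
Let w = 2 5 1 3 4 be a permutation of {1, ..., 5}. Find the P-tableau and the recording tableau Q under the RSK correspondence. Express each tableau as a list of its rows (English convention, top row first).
Insert each entry of the permutation into P by Schensted row insertion, recording in Q the position of each new cell.

Insert 2: appended to row 1. P = [[2]], Q = [[1]].
Insert 5: appended to row 1. P = [[2, 5]], Q = [[1, 2]].
Insert 1: 1 bumps 2 from row 1; 2 starts row 2. P = [[1, 5], [2]], Q = [[1, 2], [3]].
Insert 3: 3 bumps 5 from row 1; 5 appends to row 2. P = [[1, 3], [2, 5]], Q = [[1, 2], [3, 4]].
Insert 4: appended to row 1. P = [[1, 3, 4], [2, 5]], Q = [[1, 2, 5], [3, 4]].

So P = [[1, 3, 4], [2, 5]], Q = [[1, 2, 5], [3, 4]].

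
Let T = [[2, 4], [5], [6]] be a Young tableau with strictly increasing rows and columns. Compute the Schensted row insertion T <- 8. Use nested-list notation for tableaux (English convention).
8 is larger than every entry of row 1, so it is appended to row 1. The new tableau is [[2, 4, 8], [5], [6]].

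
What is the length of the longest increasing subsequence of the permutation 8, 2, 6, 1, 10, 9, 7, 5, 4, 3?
3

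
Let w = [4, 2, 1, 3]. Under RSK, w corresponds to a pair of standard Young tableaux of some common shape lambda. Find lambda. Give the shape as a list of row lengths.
Row-insert each entry into an empty tableau.

After inserting 4: P = [[4]].
After inserting 2: P = [[2], [4]].
After inserting 1: P = [[1], [2], [4]].
After inserting 3: P = [[1, 3], [2], [4]].

The final insertion tableau P = [[1, 3], [2], [4]] has shape [2, 1, 1].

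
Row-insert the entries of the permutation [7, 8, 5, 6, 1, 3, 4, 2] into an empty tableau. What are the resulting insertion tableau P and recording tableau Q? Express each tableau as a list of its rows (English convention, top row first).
P = [[1, 2, 4], [3, 6], [5, 8], [7]], Q = [[1, 2, 7], [3, 4], [5, 6], [8]]

Insert each entry of the permutation into P by Schensted row insertion, recording in Q the position of each new cell.

Insert 7: appended to row 1. P = [[7]], Q = [[1]].
Insert 8: appended to row 1. P = [[7, 8]], Q = [[1, 2]].
Insert 5: 5 bumps 7 from row 1; 7 starts row 2. P = [[5, 8], [7]], Q = [[1, 2], [3]].
Insert 6: 6 bumps 8 from row 1; 8 appends to row 2. P = [[5, 6], [7, 8]], Q = [[1, 2], [3, 4]].
Insert 1: 1 bumps 5 from row 1; 5 bumps 7 from row 2; 7 starts row 3. P = [[1, 6], [5, 8], [7]], Q = [[1, 2], [3, 4], [5]].
Insert 3: 3 bumps 6 from row 1; 6 bumps 8 from row 2; 8 appends to row 3. P = [[1, 3], [5, 6], [7, 8]], Q = [[1, 2], [3, 4], [5, 6]].
Insert 4: appended to row 1. P = [[1, 3, 4], [5, 6], [7, 8]], Q = [[1, 2, 7], [3, 4], [5, 6]].
Insert 2: 2 bumps 3 from row 1; 3 bumps 5 from row 2; 5 bumps 7 from row 3; 7 starts row 4. P = [[1, 2, 4], [3, 6], [5, 8], [7]], Q = [[1, 2, 7], [3, 4], [5, 6], [8]].

So P = [[1, 2, 4], [3, 6], [5, 8], [7]], Q = [[1, 2, 7], [3, 4], [5, 6], [8]].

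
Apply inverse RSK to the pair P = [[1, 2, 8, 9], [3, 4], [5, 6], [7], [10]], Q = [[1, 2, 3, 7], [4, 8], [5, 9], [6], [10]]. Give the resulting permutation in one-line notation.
5 7 10 8 3 1 9 6 4 2

Reverse RSK: for i = n, n-1, ..., 1, locate i in Q, remove the corresponding corner cell from P, and reverse-bump its entry up through P; the value ejected from row 1 is w(i).

So w = 5 7 10 8 3 1 9 6 4 2.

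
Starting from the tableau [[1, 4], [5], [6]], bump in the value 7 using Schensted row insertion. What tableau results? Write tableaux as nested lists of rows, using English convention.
[[1, 4, 7], [5], [6]]

7 is larger than every entry of row 1, so it is appended to row 1. The new tableau is [[1, 4, 7], [5], [6]].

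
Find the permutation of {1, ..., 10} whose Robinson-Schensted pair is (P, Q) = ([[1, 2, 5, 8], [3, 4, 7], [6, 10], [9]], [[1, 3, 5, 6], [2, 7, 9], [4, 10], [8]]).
Reverse the RSK construction: for i from n down to 1, find the cell of Q containing i, remove the entry at that cell from P, and reverse-bump it up through P; the value ejected from row 1 is w(i).

Step i=10: Q has 10 at row 3, column 2; remove 10 from row 3 of P and reverse-bump: 10 enters row 2 and ejects 7; 7 enters row 1 and ejects 5. So w(10) = 5. P is now [[1, 2, 7, 8], [3, 4, 10], [6], [9]].
Step i=9: Q has 9 at row 2, column 3; remove 10 from row 2 of P and reverse-bump: 10 enters row 1 and ejects 8. So w(9) = 8. P is now [[1, 2, 7, 10], [3, 4], [6], [9]].
Step i=8: Q has 8 at row 4, column 1; remove 9 from row 4 of P and reverse-bump: 9 enters row 3 and ejects 6; 6 enters row 2 and ejects 4; 4 enters row 1 and ejects 2. So w(8) = 2. P is now [[1, 4, 7, 10], [3, 6], [9]].
Step i=7: Q has 7 at row 2, column 2; remove 6 from row 2 of P and reverse-bump: 6 enters row 1 and ejects 4. So w(7) = 4. P is now [[1, 6, 7, 10], [3], [9]].
Step i=6: Q has 6 at row 1, column 4; remove that cell from P, ejecting 10. So w(6) = 10. P is now [[1, 6, 7], [3], [9]].
Step i=5: Q has 5 at row 1, column 3; remove that cell from P, ejecting 7. So w(5) = 7. P is now [[1, 6], [3], [9]].
Step i=4: Q has 4 at row 3, column 1; remove 9 from row 3 of P and reverse-bump: 9 enters row 2 and ejects 3; 3 enters row 1 and ejects 1. So w(4) = 1. P is now [[3, 6], [9]].
Step i=3: Q has 3 at row 1, column 2; remove that cell from P, ejecting 6. So w(3) = 6. P is now [[3], [9]].
Step i=2: Q has 2 at row 2, column 1; remove 9 from row 2 of P and reverse-bump: 9 enters row 1 and ejects 3. So w(2) = 3. P is now [[9]].
Step i=1: Q has 1 at row 1, column 1; remove that cell from P, ejecting 9. So w(1) = 9. P is now [].

So w = 9 3 6 1 7 10 4 2 8 5.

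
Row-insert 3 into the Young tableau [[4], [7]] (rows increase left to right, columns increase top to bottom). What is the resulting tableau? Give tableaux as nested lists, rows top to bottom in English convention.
In row 1, 3 replaces 4 (the leftmost entry greater than 3); 4 is bumped to row 2. In row 2, 4 replaces 7 (the leftmost entry greater than 4); 7 is bumped to row 3. 7 starts a new row 3. The new tableau is [[3], [4], [7]].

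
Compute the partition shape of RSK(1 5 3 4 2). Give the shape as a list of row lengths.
Row-insert each entry into an empty tableau.

After inserting 1: P = [[1]].
After inserting 5: P = [[1, 5]].
After inserting 3: P = [[1, 3], [5]].
After inserting 4: P = [[1, 3, 4], [5]].
After inserting 2: P = [[1, 2, 4], [3], [5]].

The final insertion tableau P = [[1, 2, 4], [3], [5]] has shape [3, 1, 1].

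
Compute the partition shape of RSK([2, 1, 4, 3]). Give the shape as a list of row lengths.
[2, 2]

Row-insert each entry into an empty tableau.

After inserting 2: P = [[2]].
After inserting 1: P = [[1], [2]].
After inserting 4: P = [[1, 4], [2]].
After inserting 3: P = [[1, 3], [2, 4]].

The final insertion tableau P = [[1, 3], [2, 4]] has shape [2, 2].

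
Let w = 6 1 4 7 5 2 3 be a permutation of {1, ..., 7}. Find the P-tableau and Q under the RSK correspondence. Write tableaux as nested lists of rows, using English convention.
P = [[1, 2, 3], [4, 5], [6, 7]], Q = [[1, 3, 4], [2, 5], [6, 7]]

Insert each entry of the permutation into P by Schensted row insertion, recording in Q the position of each new cell.

Insert 6: appended to row 1. P = [[6]].
Insert 1: 1 bumps 6 from row 1; 6 starts row 2. P = [[1], [6]].
Insert 4: appended to row 1. P = [[1, 4], [6]].
Insert 7: appended to row 1. P = [[1, 4, 7], [6]].
Insert 5: 5 bumps 7 from row 1; 7 appends to row 2. P = [[1, 4, 5], [6, 7]].
Insert 2: 2 bumps 4 from row 1; 4 bumps 6 from row 2; 6 starts row 3. P = [[1, 2, 5], [4, 7], [6]].
Insert 3: 3 bumps 5 from row 1; 5 bumps 7 from row 2; 7 appends to row 3. P = [[1, 2, 3], [4, 5], [6, 7]].

So P = [[1, 2, 3], [4, 5], [6, 7]], Q = [[1, 3, 4], [2, 5], [6, 7]].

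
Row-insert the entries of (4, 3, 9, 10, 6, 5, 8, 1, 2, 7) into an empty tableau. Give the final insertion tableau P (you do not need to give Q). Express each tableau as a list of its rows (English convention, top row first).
P = [[1, 2, 7], [3, 5, 8], [4, 6, 10], [9]]

Insert 4: appended to row 1. P = [[4]].
Insert 3: 3 bumps 4 from row 1; 4 starts row 2. P = [[3], [4]].
Insert 9: appended to row 1. P = [[3, 9], [4]].
Insert 10: appended to row 1. P = [[3, 9, 10], [4]].
Insert 6: 6 bumps 9 from row 1; 9 appends to row 2. P = [[3, 6, 10], [4, 9]].
Insert 5: 5 bumps 6 from row 1; 6 bumps 9 from row 2; 9 starts row 3. P = [[3, 5, 10], [4, 6], [9]].
Insert 8: 8 bumps 10 from row 1; 10 appends to row 2. P = [[3, 5, 8], [4, 6, 10], [9]].
Insert 1: 1 bumps 3 from row 1; 3 bumps 4 from row 2; 4 bumps 9 from row 3; 9 starts row 4. P = [[1, 5, 8], [3, 6, 10], [4], [9]].
Insert 2: 2 bumps 5 from row 1; 5 bumps 6 from row 2; 6 appends to row 3. P = [[1, 2, 8], [3, 5, 10], [4, 6], [9]].
Insert 7: 7 bumps 8 from row 1; 8 bumps 10 from row 2; 10 appends to row 3. P = [[1, 2, 7], [3, 5, 8], [4, 6, 10], [9]].

So P = [[1, 2, 7], [3, 5, 8], [4, 6, 10], [9]].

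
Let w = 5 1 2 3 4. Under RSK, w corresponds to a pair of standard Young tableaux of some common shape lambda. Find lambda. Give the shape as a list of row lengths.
[4, 1]

Row-insert each entry into an empty tableau.

After inserting 5: P = [[5]].
After inserting 1: P = [[1], [5]].
After inserting 2: P = [[1, 2], [5]].
After inserting 3: P = [[1, 2, 3], [5]].
After inserting 4: P = [[1, 2, 3, 4], [5]].

The final insertion tableau P = [[1, 2, 3, 4], [5]] has shape [4, 1].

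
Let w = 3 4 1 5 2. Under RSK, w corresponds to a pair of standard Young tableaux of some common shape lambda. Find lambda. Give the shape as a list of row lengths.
[3, 2]

Row-insert each entry into an empty tableau.

After inserting 3: P = [[3]].
After inserting 4: P = [[3, 4]].
After inserting 1: P = [[1, 4], [3]].
After inserting 5: P = [[1, 4, 5], [3]].
After inserting 2: P = [[1, 2, 5], [3, 4]].

The final insertion tableau P = [[1, 2, 5], [3, 4]] has shape [3, 2].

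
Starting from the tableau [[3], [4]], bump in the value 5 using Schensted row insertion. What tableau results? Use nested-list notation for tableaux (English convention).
[[3, 5], [4]]

5 is larger than every entry of row 1, so it is appended to row 1. The new tableau is [[3, 5], [4]].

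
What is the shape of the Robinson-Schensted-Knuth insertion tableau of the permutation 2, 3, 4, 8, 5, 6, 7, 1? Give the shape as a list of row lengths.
Row-insert each entry into an empty tableau.

After inserting 2: P = [[2]].
After inserting 3: P = [[2, 3]].
After inserting 4: P = [[2, 3, 4]].
After inserting 8: P = [[2, 3, 4, 8]].
After inserting 5: P = [[2, 3, 4, 5], [8]].
After inserting 6: P = [[2, 3, 4, 5, 6], [8]].
After inserting 7: P = [[2, 3, 4, 5, 6, 7], [8]].
After inserting 1: P = [[1, 3, 4, 5, 6, 7], [2], [8]].

The final insertion tableau P = [[1, 3, 4, 5, 6, 7], [2], [8]] has shape [6, 1, 1].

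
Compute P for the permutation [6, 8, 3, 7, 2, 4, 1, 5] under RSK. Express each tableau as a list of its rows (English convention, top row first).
P = [[1, 4, 5], [2, 7], [3, 8], [6]]

Insert 6: appended to row 1. P = [[6]].
Insert 8: appended to row 1. P = [[6, 8]].
Insert 3: 3 bumps 6 from row 1; 6 starts row 2. P = [[3, 8], [6]].
Insert 7: 7 bumps 8 from row 1; 8 appends to row 2. P = [[3, 7], [6, 8]].
Insert 2: 2 bumps 3 from row 1; 3 bumps 6 from row 2; 6 starts row 3. P = [[2, 7], [3, 8], [6]].
Insert 4: 4 bumps 7 from row 1; 7 bumps 8 from row 2; 8 appends to row 3. P = [[2, 4], [3, 7], [6, 8]].
Insert 1: 1 bumps 2 from row 1; 2 bumps 3 from row 2; 3 bumps 6 from row 3; 6 starts row 4. P = [[1, 4], [2, 7], [3, 8], [6]].
Insert 5: appended to row 1. P = [[1, 4, 5], [2, 7], [3, 8], [6]].

So P = [[1, 4, 5], [2, 7], [3, 8], [6]].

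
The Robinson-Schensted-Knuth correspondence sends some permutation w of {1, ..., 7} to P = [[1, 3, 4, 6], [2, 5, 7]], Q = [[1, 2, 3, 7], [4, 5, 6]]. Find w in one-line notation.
2 5 7 1 3 4 6

Reverse the RSK construction: for i from n down to 1, find the cell of Q containing i, remove the entry at that cell from P, and reverse-bump it up through P; the value ejected from row 1 is w(i).

Step i=7: Q has 7 at row 1, column 4; remove that cell from P, ejecting 6. So w(7) = 6. P is now [[1, 3, 4], [2, 5, 7]].
Step i=6: Q has 6 at row 2, column 3; remove 7 from row 2 of P and reverse-bump: 7 enters row 1 and ejects 4. So w(6) = 4. P is now [[1, 3, 7], [2, 5]].
Step i=5: Q has 5 at row 2, column 2; remove 5 from row 2 of P and reverse-bump: 5 enters row 1 and ejects 3. So w(5) = 3. P is now [[1, 5, 7], [2]].
Step i=4: Q has 4 at row 2, column 1; remove 2 from row 2 of P and reverse-bump: 2 enters row 1 and ejects 1. So w(4) = 1. P is now [[2, 5, 7]].
Step i=3: Q has 3 at row 1, column 3; remove that cell from P, ejecting 7. So w(3) = 7. P is now [[2, 5]].
Step i=2: Q has 2 at row 1, column 2; remove that cell from P, ejecting 5. So w(2) = 5. P is now [[2]].
Step i=1: Q has 1 at row 1, column 1; remove that cell from P, ejecting 2. So w(1) = 2. P is now [].

So w = 2 5 7 1 3 4 6.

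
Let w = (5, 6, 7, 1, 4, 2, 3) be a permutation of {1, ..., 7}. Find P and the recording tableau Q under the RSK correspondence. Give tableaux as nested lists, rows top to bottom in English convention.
Insert each entry of the permutation into P by Schensted row insertion, recording in Q the position of each new cell.

Insert 5: appended to row 1. P = [[5]], Q = [[1]].
Insert 6: appended to row 1. P = [[5, 6]], Q = [[1, 2]].
Insert 7: appended to row 1. P = [[5, 6, 7]], Q = [[1, 2, 3]].
Insert 1: 1 bumps 5 from row 1; 5 starts row 2. P = [[1, 6, 7], [5]], Q = [[1, 2, 3], [4]].
Insert 4: 4 bumps 6 from row 1; 6 appends to row 2. P = [[1, 4, 7], [5, 6]], Q = [[1, 2, 3], [4, 5]].
Insert 2: 2 bumps 4 from row 1; 4 bumps 5 from row 2; 5 starts row 3. P = [[1, 2, 7], [4, 6], [5]], Q = [[1, 2, 3], [4, 5], [6]].
Insert 3: 3 bumps 7 from row 1; 7 appends to row 2. P = [[1, 2, 3], [4, 6, 7], [5]], Q = [[1, 2, 3], [4, 5, 7], [6]].

So P = [[1, 2, 3], [4, 6, 7], [5]], Q = [[1, 2, 3], [4, 5, 7], [6]].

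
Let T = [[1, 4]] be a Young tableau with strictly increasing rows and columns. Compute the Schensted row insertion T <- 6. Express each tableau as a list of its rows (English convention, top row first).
6 is larger than every entry of row 1, so it is appended to row 1. The new tableau is [[1, 4, 6]].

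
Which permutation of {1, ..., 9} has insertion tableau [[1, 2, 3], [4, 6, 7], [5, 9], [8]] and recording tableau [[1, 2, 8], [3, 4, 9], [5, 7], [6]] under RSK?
Reverse RSK: for i = n, n-1, ..., 1, locate i in Q, remove the corresponding corner cell from P, and reverse-bump its entry up through P; the value ejected from row 1 is w(i).

So w = 8 9 5 6 4 1 2 7 3.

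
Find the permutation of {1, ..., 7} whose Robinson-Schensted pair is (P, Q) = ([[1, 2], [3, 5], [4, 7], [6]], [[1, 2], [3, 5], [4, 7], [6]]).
6 7 4 3 5 1 2

Reverse RSK: for i = n, n-1, ..., 1, locate i in Q, remove the corresponding corner cell from P, and reverse-bump its entry up through P; the value ejected from row 1 is w(i).

So w = 6 7 4 3 5 1 2.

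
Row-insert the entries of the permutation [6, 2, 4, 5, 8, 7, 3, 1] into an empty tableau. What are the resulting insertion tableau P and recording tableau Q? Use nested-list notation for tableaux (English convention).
P = [[1, 3, 5, 7], [2, 8], [4], [6]], Q = [[1, 3, 4, 5], [2, 6], [7], [8]]

Insert each entry of the permutation into P by Schensted row insertion, recording in Q the position of each new cell.

After inserting 6: P = [[6]].
After inserting 2: P = [[2], [6]].
After inserting 4: P = [[2, 4], [6]].
After inserting 5: P = [[2, 4, 5], [6]].
After inserting 8: P = [[2, 4, 5, 8], [6]].
After inserting 7: P = [[2, 4, 5, 7], [6, 8]].
After inserting 3: P = [[2, 3, 5, 7], [4, 8], [6]].
After inserting 1: P = [[1, 3, 5, 7], [2, 8], [4], [6]].

So P = [[1, 3, 5, 7], [2, 8], [4], [6]], Q = [[1, 3, 4, 5], [2, 6], [7], [8]].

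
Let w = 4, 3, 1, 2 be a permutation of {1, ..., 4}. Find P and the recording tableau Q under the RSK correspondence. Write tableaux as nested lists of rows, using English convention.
P = [[1, 2], [3], [4]], Q = [[1, 4], [2], [3]]

Insert each entry of the permutation into P by Schensted row insertion, recording in Q the position of each new cell.

Insert 4: appended to row 1. P = [[4]].
Insert 3: 3 bumps 4 from row 1; 4 starts row 2. P = [[3], [4]].
Insert 1: 1 bumps 3 from row 1; 3 bumps 4 from row 2; 4 starts row 3. P = [[1], [3], [4]].
Insert 2: appended to row 1. P = [[1, 2], [3], [4]].

So P = [[1, 2], [3], [4]], Q = [[1, 4], [2], [3]].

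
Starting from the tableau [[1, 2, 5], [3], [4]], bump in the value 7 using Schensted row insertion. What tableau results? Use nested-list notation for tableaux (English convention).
[[1, 2, 5, 7], [3], [4]]

7 is larger than every entry of row 1, so it is appended to row 1. The new tableau is [[1, 2, 5, 7], [3], [4]].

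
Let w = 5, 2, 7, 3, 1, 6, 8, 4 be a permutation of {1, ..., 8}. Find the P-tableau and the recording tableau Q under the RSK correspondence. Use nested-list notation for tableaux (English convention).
P = [[1, 3, 4, 8], [2, 6], [5, 7]], Q = [[1, 3, 6, 7], [2, 4], [5, 8]]

Insert each entry of the permutation into P by Schensted row insertion, recording in Q the position of each new cell.

Insert 5: appended to row 1. P = [[5]].
Insert 2: 2 bumps 5 from row 1; 5 starts row 2. P = [[2], [5]].
Insert 7: appended to row 1. P = [[2, 7], [5]].
Insert 3: 3 bumps 7 from row 1; 7 appends to row 2. P = [[2, 3], [5, 7]].
Insert 1: 1 bumps 2 from row 1; 2 bumps 5 from row 2; 5 starts row 3. P = [[1, 3], [2, 7], [5]].
Insert 6: appended to row 1. P = [[1, 3, 6], [2, 7], [5]].
Insert 8: appended to row 1. P = [[1, 3, 6, 8], [2, 7], [5]].
Insert 4: 4 bumps 6 from row 1; 6 bumps 7 from row 2; 7 appends to row 3. P = [[1, 3, 4, 8], [2, 6], [5, 7]].

So P = [[1, 3, 4, 8], [2, 6], [5, 7]], Q = [[1, 3, 6, 7], [2, 4], [5, 8]].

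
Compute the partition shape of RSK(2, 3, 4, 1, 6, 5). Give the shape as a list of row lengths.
Row-insert each entry into an empty tableau.

After inserting 2: P = [[2]].
After inserting 3: P = [[2, 3]].
After inserting 4: P = [[2, 3, 4]].
After inserting 1: P = [[1, 3, 4], [2]].
After inserting 6: P = [[1, 3, 4, 6], [2]].
After inserting 5: P = [[1, 3, 4, 5], [2, 6]].

The final insertion tableau P = [[1, 3, 4, 5], [2, 6]] has shape [4, 2].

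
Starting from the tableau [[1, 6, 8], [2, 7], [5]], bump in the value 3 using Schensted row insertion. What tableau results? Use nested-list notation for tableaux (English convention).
[[1, 3, 8], [2, 6], [5, 7]]

In row 1, 3 replaces 6 (the leftmost entry greater than 3); 6 is bumped to row 2. In row 2, 6 replaces 7 (the leftmost entry greater than 6); 7 is bumped to row 3. 7 is appended to row 3. The new tableau is [[1, 3, 8], [2, 6], [5, 7]].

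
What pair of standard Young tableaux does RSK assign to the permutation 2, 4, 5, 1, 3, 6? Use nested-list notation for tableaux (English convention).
P = [[1, 3, 5, 6], [2, 4]], Q = [[1, 2, 3, 6], [4, 5]]

Insert each entry of the permutation into P by Schensted row insertion, recording in Q the position of each new cell.

Insert 2: appended to row 1. P = [[2]], Q = [[1]].
Insert 4: appended to row 1. P = [[2, 4]], Q = [[1, 2]].
Insert 5: appended to row 1. P = [[2, 4, 5]], Q = [[1, 2, 3]].
Insert 1: 1 bumps 2 from row 1; 2 starts row 2. P = [[1, 4, 5], [2]], Q = [[1, 2, 3], [4]].
Insert 3: 3 bumps 4 from row 1; 4 appends to row 2. P = [[1, 3, 5], [2, 4]], Q = [[1, 2, 3], [4, 5]].
Insert 6: appended to row 1. P = [[1, 3, 5, 6], [2, 4]], Q = [[1, 2, 3, 6], [4, 5]].

So P = [[1, 3, 5, 6], [2, 4]], Q = [[1, 2, 3, 6], [4, 5]].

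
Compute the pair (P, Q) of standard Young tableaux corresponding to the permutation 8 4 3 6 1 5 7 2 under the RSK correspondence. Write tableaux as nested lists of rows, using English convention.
P = [[1, 2, 7], [3, 5], [4, 6], [8]], Q = [[1, 4, 7], [2, 6], [3, 8], [5]]

Insert each entry of the permutation into P by Schensted row insertion, recording in Q the position of each new cell.

Insert 8: appended to row 1. P = [[8]].
Insert 4: 4 bumps 8 from row 1; 8 starts row 2. P = [[4], [8]].
Insert 3: 3 bumps 4 from row 1; 4 bumps 8 from row 2; 8 starts row 3. P = [[3], [4], [8]].
Insert 6: appended to row 1. P = [[3, 6], [4], [8]].
Insert 1: 1 bumps 3 from row 1; 3 bumps 4 from row 2; 4 bumps 8 from row 3; 8 starts row 4. P = [[1, 6], [3], [4], [8]].
Insert 5: 5 bumps 6 from row 1; 6 appends to row 2. P = [[1, 5], [3, 6], [4], [8]].
Insert 7: appended to row 1. P = [[1, 5, 7], [3, 6], [4], [8]].
Insert 2: 2 bumps 5 from row 1; 5 bumps 6 from row 2; 6 appends to row 3. P = [[1, 2, 7], [3, 5], [4, 6], [8]].

So P = [[1, 2, 7], [3, 5], [4, 6], [8]], Q = [[1, 4, 7], [2, 6], [3, 8], [5]].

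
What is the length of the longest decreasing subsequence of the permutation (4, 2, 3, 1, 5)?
3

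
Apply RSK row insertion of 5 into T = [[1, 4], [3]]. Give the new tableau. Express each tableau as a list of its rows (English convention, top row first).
[[1, 4, 5], [3]]

5 is larger than every entry of row 1, so it is appended to row 1. The new tableau is [[1, 4, 5], [3]].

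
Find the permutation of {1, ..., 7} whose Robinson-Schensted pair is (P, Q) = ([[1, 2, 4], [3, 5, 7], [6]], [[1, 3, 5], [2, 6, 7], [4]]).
Reverse RSK: for i = n, n-1, ..., 1, locate i in Q, remove the corresponding corner cell from P, and reverse-bump its entry up through P; the value ejected from row 1 is w(i).

So w = 6 3 5 1 7 2 4.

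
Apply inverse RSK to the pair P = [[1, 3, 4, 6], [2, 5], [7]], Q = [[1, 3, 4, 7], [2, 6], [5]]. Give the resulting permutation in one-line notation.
Reverse the RSK construction: for i from n down to 1, find the cell of Q containing i, remove the entry at that cell from P, and reverse-bump it up through P; the value ejected from row 1 is w(i).

Step i=7: Q has 7 at row 1, column 4; remove that cell from P, ejecting 6. So w(7) = 6. P is now [[1, 3, 4], [2, 5], [7]].
Step i=6: Q has 6 at row 2, column 2; remove 5 from row 2 of P and reverse-bump: 5 enters row 1 and ejects 4. So w(6) = 4. P is now [[1, 3, 5], [2], [7]].
Step i=5: Q has 5 at row 3, column 1; remove 7 from row 3 of P and reverse-bump: 7 enters row 2 and ejects 2; 2 enters row 1 and ejects 1. So w(5) = 1. P is now [[2, 3, 5], [7]].
Step i=4: Q has 4 at row 1, column 3; remove that cell from P, ejecting 5. So w(4) = 5. P is now [[2, 3], [7]].
Step i=3: Q has 3 at row 1, column 2; remove that cell from P, ejecting 3. So w(3) = 3. P is now [[2], [7]].
Step i=2: Q has 2 at row 2, column 1; remove 7 from row 2 of P and reverse-bump: 7 enters row 1 and ejects 2. So w(2) = 2. P is now [[7]].
Step i=1: Q has 1 at row 1, column 1; remove that cell from P, ejecting 7. So w(1) = 7. P is now [].

So w = 7 2 3 5 1 4 6.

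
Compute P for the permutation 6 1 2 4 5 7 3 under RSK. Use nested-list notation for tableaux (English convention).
P = [[1, 2, 3, 5, 7], [4], [6]]

Insert 6: appended to row 1. P = [[6]].
Insert 1: 1 bumps 6 from row 1; 6 starts row 2. P = [[1], [6]].
Insert 2: appended to row 1. P = [[1, 2], [6]].
Insert 4: appended to row 1. P = [[1, 2, 4], [6]].
Insert 5: appended to row 1. P = [[1, 2, 4, 5], [6]].
Insert 7: appended to row 1. P = [[1, 2, 4, 5, 7], [6]].
Insert 3: 3 bumps 4 from row 1; 4 bumps 6 from row 2; 6 starts row 3. P = [[1, 2, 3, 5, 7], [4], [6]].

So P = [[1, 2, 3, 5, 7], [4], [6]].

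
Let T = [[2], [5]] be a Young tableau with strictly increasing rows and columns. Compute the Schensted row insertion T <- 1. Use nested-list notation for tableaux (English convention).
In row 1, 1 replaces 2 (the leftmost entry greater than 1); 2 is bumped to row 2. In row 2, 2 replaces 5 (the leftmost entry greater than 2); 5 is bumped to row 3. 5 starts a new row 3. The new tableau is [[1], [2], [5]].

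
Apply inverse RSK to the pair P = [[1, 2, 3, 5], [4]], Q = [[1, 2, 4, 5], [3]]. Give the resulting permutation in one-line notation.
Reverse the RSK construction: for i from n down to 1, find the cell of Q containing i, remove the entry at that cell from P, and reverse-bump it up through P; the value ejected from row 1 is w(i).

Step i=5: Q has 5 at row 1, column 4; remove that cell from P, ejecting 5. So w(5) = 5. P is now [[1, 2, 3], [4]].
Step i=4: Q has 4 at row 1, column 3; remove that cell from P, ejecting 3. So w(4) = 3. P is now [[1, 2], [4]].
Step i=3: Q has 3 at row 2, column 1; remove 4 from row 2 of P and reverse-bump: 4 enters row 1 and ejects 2. So w(3) = 2. P is now [[1, 4]].
Step i=2: Q has 2 at row 1, column 2; remove that cell from P, ejecting 4. So w(2) = 4. P is now [[1]].
Step i=1: Q has 1 at row 1, column 1; remove that cell from P, ejecting 1. So w(1) = 1. P is now [].

So w = 1 4 2 3 5.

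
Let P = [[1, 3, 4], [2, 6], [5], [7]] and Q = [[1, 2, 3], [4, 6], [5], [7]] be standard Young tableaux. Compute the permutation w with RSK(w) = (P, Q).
2 5 7 6 3 4 1

Reverse RSK: for i = n, n-1, ..., 1, locate i in Q, remove the corresponding corner cell from P, and reverse-bump its entry up through P; the value ejected from row 1 is w(i).

So w = 2 5 7 6 3 4 1.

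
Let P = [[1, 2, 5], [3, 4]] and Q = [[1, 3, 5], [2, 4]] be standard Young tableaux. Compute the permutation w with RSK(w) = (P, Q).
3 1 4 2 5

Reverse the RSK construction: for i from n down to 1, find the cell of Q containing i, remove the entry at that cell from P, and reverse-bump it up through P; the value ejected from row 1 is w(i).

Step i=5: Q has 5 at row 1, column 3; remove that cell from P, ejecting 5. So w(5) = 5. P is now [[1, 2], [3, 4]].
Step i=4: Q has 4 at row 2, column 2; remove 4 from row 2 of P and reverse-bump: 4 enters row 1 and ejects 2. So w(4) = 2. P is now [[1, 4], [3]].
Step i=3: Q has 3 at row 1, column 2; remove that cell from P, ejecting 4. So w(3) = 4. P is now [[1], [3]].
Step i=2: Q has 2 at row 2, column 1; remove 3 from row 2 of P and reverse-bump: 3 enters row 1 and ejects 1. So w(2) = 1. P is now [[3]].
Step i=1: Q has 1 at row 1, column 1; remove that cell from P, ejecting 3. So w(1) = 3. P is now [].

So w = 3 1 4 2 5.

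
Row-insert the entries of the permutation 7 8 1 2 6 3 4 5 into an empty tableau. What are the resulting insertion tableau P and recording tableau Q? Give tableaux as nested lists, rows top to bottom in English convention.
P = [[1, 2, 3, 4, 5], [6, 8], [7]], Q = [[1, 2, 5, 7, 8], [3, 4], [6]]

Insert each entry of the permutation into P by Schensted row insertion, recording in Q the position of each new cell.

After inserting 7: P = [[7]].
After inserting 8: P = [[7, 8]].
After inserting 1: P = [[1, 8], [7]].
After inserting 2: P = [[1, 2], [7, 8]].
After inserting 6: P = [[1, 2, 6], [7, 8]].
After inserting 3: P = [[1, 2, 3], [6, 8], [7]].
After inserting 4: P = [[1, 2, 3, 4], [6, 8], [7]].
After inserting 5: P = [[1, 2, 3, 4, 5], [6, 8], [7]].

So P = [[1, 2, 3, 4, 5], [6, 8], [7]], Q = [[1, 2, 5, 7, 8], [3, 4], [6]].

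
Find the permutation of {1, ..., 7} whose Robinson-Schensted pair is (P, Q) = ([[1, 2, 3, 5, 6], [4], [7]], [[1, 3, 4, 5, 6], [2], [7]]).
7 1 2 4 5 6 3

Reverse RSK: for i = n, n-1, ..., 1, locate i in Q, remove the corresponding corner cell from P, and reverse-bump its entry up through P; the value ejected from row 1 is w(i).

So w = 7 1 2 4 5 6 3.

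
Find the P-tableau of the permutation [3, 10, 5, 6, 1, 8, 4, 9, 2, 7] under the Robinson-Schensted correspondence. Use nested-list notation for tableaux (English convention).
Insert 3: appended to row 1. P = [[3]].
Insert 10: appended to row 1. P = [[3, 10]].
Insert 5: 5 bumps 10 from row 1; 10 starts row 2. P = [[3, 5], [10]].
Insert 6: appended to row 1. P = [[3, 5, 6], [10]].
Insert 1: 1 bumps 3 from row 1; 3 bumps 10 from row 2; 10 starts row 3. P = [[1, 5, 6], [3], [10]].
Insert 8: appended to row 1. P = [[1, 5, 6, 8], [3], [10]].
Insert 4: 4 bumps 5 from row 1; 5 appends to row 2. P = [[1, 4, 6, 8], [3, 5], [10]].
Insert 9: appended to row 1. P = [[1, 4, 6, 8, 9], [3, 5], [10]].
Insert 2: 2 bumps 4 from row 1; 4 bumps 5 from row 2; 5 bumps 10 from row 3; 10 starts row 4. P = [[1, 2, 6, 8, 9], [3, 4], [5], [10]].
Insert 7: 7 bumps 8 from row 1; 8 appends to row 2. P = [[1, 2, 6, 7, 9], [3, 4, 8], [5], [10]].

So P = [[1, 2, 6, 7, 9], [3, 4, 8], [5], [10]].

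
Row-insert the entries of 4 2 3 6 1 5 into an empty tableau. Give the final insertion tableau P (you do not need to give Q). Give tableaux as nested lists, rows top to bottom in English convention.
P = [[1, 3, 5], [2, 6], [4]]

Insert 4: appended to row 1. P = [[4]].
Insert 2: 2 bumps 4 from row 1; 4 starts row 2. P = [[2], [4]].
Insert 3: appended to row 1. P = [[2, 3], [4]].
Insert 6: appended to row 1. P = [[2, 3, 6], [4]].
Insert 1: 1 bumps 2 from row 1; 2 bumps 4 from row 2; 4 starts row 3. P = [[1, 3, 6], [2], [4]].
Insert 5: 5 bumps 6 from row 1; 6 appends to row 2. P = [[1, 3, 5], [2, 6], [4]].

So P = [[1, 3, 5], [2, 6], [4]].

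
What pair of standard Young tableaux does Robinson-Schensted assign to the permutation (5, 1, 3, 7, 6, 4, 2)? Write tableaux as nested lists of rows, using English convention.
P = [[1, 2, 4], [3, 6], [5], [7]], Q = [[1, 3, 4], [2, 5], [6], [7]]

Insert each entry of the permutation into P by Schensted row insertion, recording in Q the position of each new cell.

Insert 5: appended to row 1. P = [[5]].
Insert 1: 1 bumps 5 from row 1; 5 starts row 2. P = [[1], [5]].
Insert 3: appended to row 1. P = [[1, 3], [5]].
Insert 7: appended to row 1. P = [[1, 3, 7], [5]].
Insert 6: 6 bumps 7 from row 1; 7 appends to row 2. P = [[1, 3, 6], [5, 7]].
Insert 4: 4 bumps 6 from row 1; 6 bumps 7 from row 2; 7 starts row 3. P = [[1, 3, 4], [5, 6], [7]].
Insert 2: 2 bumps 3 from row 1; 3 bumps 5 from row 2; 5 bumps 7 from row 3; 7 starts row 4. P = [[1, 2, 4], [3, 6], [5], [7]].

So P = [[1, 2, 4], [3, 6], [5], [7]], Q = [[1, 3, 4], [2, 5], [6], [7]].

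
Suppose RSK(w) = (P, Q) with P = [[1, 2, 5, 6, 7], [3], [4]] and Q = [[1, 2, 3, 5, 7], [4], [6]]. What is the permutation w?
Reverse the RSK construction: for i from n down to 1, find the cell of Q containing i, remove the entry at that cell from P, and reverse-bump it up through P; the value ejected from row 1 is w(i).

Step i=7: Q has 7 at row 1, column 5; remove that cell from P, ejecting 7. So w(7) = 7. P is now [[1, 2, 5, 6], [3], [4]].
Step i=6: Q has 6 at row 3, column 1; remove 4 from row 3 of P and reverse-bump: 4 enters row 2 and ejects 3; 3 enters row 1 and ejects 2. So w(6) = 2. P is now [[1, 3, 5, 6], [4]].
Step i=5: Q has 5 at row 1, column 4; remove that cell from P, ejecting 6. So w(5) = 6. P is now [[1, 3, 5], [4]].
Step i=4: Q has 4 at row 2, column 1; remove 4 from row 2 of P and reverse-bump: 4 enters row 1 and ejects 3. So w(4) = 3. P is now [[1, 4, 5]].
Step i=3: Q has 3 at row 1, column 3; remove that cell from P, ejecting 5. So w(3) = 5. P is now [[1, 4]].
Step i=2: Q has 2 at row 1, column 2; remove that cell from P, ejecting 4. So w(2) = 4. P is now [[1]].
Step i=1: Q has 1 at row 1, column 1; remove that cell from P, ejecting 1. So w(1) = 1. P is now [].

So w = 1 4 5 3 6 2 7.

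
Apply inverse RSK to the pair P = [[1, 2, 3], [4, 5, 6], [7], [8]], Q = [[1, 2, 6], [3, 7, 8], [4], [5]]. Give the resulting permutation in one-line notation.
4 8 7 5 1 6 2 3

Reverse the RSK construction: for i from n down to 1, find the cell of Q containing i, remove the entry at that cell from P, and reverse-bump it up through P; the value ejected from row 1 is w(i).

Step i=8: Q has 8 at row 2, column 3; remove 6 from row 2 of P and reverse-bump: 6 enters row 1 and ejects 3. So w(8) = 3. P is now [[1, 2, 6], [4, 5], [7], [8]].
Step i=7: Q has 7 at row 2, column 2; remove 5 from row 2 of P and reverse-bump: 5 enters row 1 and ejects 2. So w(7) = 2. P is now [[1, 5, 6], [4], [7], [8]].
Step i=6: Q has 6 at row 1, column 3; remove that cell from P, ejecting 6. So w(6) = 6. P is now [[1, 5], [4], [7], [8]].
Step i=5: Q has 5 at row 4, column 1; remove 8 from row 4 of P and reverse-bump: 8 enters row 3 and ejects 7; 7 enters row 2 and ejects 4; 4 enters row 1 and ejects 1. So w(5) = 1. P is now [[4, 5], [7], [8]].
Step i=4: Q has 4 at row 3, column 1; remove 8 from row 3 of P and reverse-bump: 8 enters row 2 and ejects 7; 7 enters row 1 and ejects 5. So w(4) = 5. P is now [[4, 7], [8]].
Step i=3: Q has 3 at row 2, column 1; remove 8 from row 2 of P and reverse-bump: 8 enters row 1 and ejects 7. So w(3) = 7. P is now [[4, 8]].
Step i=2: Q has 2 at row 1, column 2; remove that cell from P, ejecting 8. So w(2) = 8. P is now [[4]].
Step i=1: Q has 1 at row 1, column 1; remove that cell from P, ejecting 4. So w(1) = 4. P is now [].

So w = 4 8 7 5 1 6 2 3.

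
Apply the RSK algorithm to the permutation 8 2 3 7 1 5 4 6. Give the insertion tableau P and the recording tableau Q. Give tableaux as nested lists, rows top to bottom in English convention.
Insert each entry of the permutation into P by Schensted row insertion, recording in Q the position of each new cell.

After inserting 8: P = [[8]].
After inserting 2: P = [[2], [8]].
After inserting 3: P = [[2, 3], [8]].
After inserting 7: P = [[2, 3, 7], [8]].
After inserting 1: P = [[1, 3, 7], [2], [8]].
After inserting 5: P = [[1, 3, 5], [2, 7], [8]].
After inserting 4: P = [[1, 3, 4], [2, 5], [7], [8]].
After inserting 6: P = [[1, 3, 4, 6], [2, 5], [7], [8]].

So P = [[1, 3, 4, 6], [2, 5], [7], [8]], Q = [[1, 3, 4, 8], [2, 6], [5], [7]].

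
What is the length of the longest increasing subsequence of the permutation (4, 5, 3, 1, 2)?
2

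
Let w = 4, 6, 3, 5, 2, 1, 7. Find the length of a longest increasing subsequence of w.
3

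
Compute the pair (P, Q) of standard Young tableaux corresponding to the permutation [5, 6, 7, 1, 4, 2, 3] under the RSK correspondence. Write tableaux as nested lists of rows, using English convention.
P = [[1, 2, 3], [4, 6, 7], [5]], Q = [[1, 2, 3], [4, 5, 7], [6]]

Insert each entry of the permutation into P by Schensted row insertion, recording in Q the position of each new cell.

Insert 5: appended to row 1. P = [[5]], Q = [[1]].
Insert 6: appended to row 1. P = [[5, 6]], Q = [[1, 2]].
Insert 7: appended to row 1. P = [[5, 6, 7]], Q = [[1, 2, 3]].
Insert 1: 1 bumps 5 from row 1; 5 starts row 2. P = [[1, 6, 7], [5]], Q = [[1, 2, 3], [4]].
Insert 4: 4 bumps 6 from row 1; 6 appends to row 2. P = [[1, 4, 7], [5, 6]], Q = [[1, 2, 3], [4, 5]].
Insert 2: 2 bumps 4 from row 1; 4 bumps 5 from row 2; 5 starts row 3. P = [[1, 2, 7], [4, 6], [5]], Q = [[1, 2, 3], [4, 5], [6]].
Insert 3: 3 bumps 7 from row 1; 7 appends to row 2. P = [[1, 2, 3], [4, 6, 7], [5]], Q = [[1, 2, 3], [4, 5, 7], [6]].

So P = [[1, 2, 3], [4, 6, 7], [5]], Q = [[1, 2, 3], [4, 5, 7], [6]].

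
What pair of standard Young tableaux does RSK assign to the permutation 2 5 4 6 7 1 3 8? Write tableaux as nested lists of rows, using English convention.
Insert each entry of the permutation into P by Schensted row insertion, recording in Q the position of each new cell.

Insert 2: appended to row 1. P = [[2]].
Insert 5: appended to row 1. P = [[2, 5]].
Insert 4: 4 bumps 5 from row 1; 5 starts row 2. P = [[2, 4], [5]].
Insert 6: appended to row 1. P = [[2, 4, 6], [5]].
Insert 7: appended to row 1. P = [[2, 4, 6, 7], [5]].
Insert 1: 1 bumps 2 from row 1; 2 bumps 5 from row 2; 5 starts row 3. P = [[1, 4, 6, 7], [2], [5]].
Insert 3: 3 bumps 4 from row 1; 4 appends to row 2. P = [[1, 3, 6, 7], [2, 4], [5]].
Insert 8: appended to row 1. P = [[1, 3, 6, 7, 8], [2, 4], [5]].

So P = [[1, 3, 6, 7, 8], [2, 4], [5]], Q = [[1, 2, 4, 5, 8], [3, 7], [6]].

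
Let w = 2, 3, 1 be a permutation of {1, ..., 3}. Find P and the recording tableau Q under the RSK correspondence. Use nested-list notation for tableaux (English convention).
P = [[1, 3], [2]], Q = [[1, 2], [3]]

Insert each entry of the permutation into P by Schensted row insertion, recording in Q the position of each new cell.

Insert 2: appended to row 1. P = [[2]], Q = [[1]].
Insert 3: appended to row 1. P = [[2, 3]], Q = [[1, 2]].
Insert 1: 1 bumps 2 from row 1; 2 starts row 2. P = [[1, 3], [2]], Q = [[1, 2], [3]].

So P = [[1, 3], [2]], Q = [[1, 2], [3]].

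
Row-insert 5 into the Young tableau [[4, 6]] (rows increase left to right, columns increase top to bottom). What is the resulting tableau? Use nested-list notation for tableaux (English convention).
In row 1, 5 replaces 6 (the leftmost entry greater than 5); 6 is bumped to row 2. 6 starts a new row 2. The new tableau is [[4, 5], [6]].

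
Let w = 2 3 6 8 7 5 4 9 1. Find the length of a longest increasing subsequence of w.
5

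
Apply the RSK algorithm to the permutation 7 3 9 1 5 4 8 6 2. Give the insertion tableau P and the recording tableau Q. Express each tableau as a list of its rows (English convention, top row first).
Insert each entry of the permutation into P by Schensted row insertion, recording in Q the position of each new cell.

Insert 7: appended to row 1. P = [[7]].
Insert 3: 3 bumps 7 from row 1; 7 starts row 2. P = [[3], [7]].
Insert 9: appended to row 1. P = [[3, 9], [7]].
Insert 1: 1 bumps 3 from row 1; 3 bumps 7 from row 2; 7 starts row 3. P = [[1, 9], [3], [7]].
Insert 5: 5 bumps 9 from row 1; 9 appends to row 2. P = [[1, 5], [3, 9], [7]].
Insert 4: 4 bumps 5 from row 1; 5 bumps 9 from row 2; 9 appends to row 3. P = [[1, 4], [3, 5], [7, 9]].
Insert 8: appended to row 1. P = [[1, 4, 8], [3, 5], [7, 9]].
Insert 6: 6 bumps 8 from row 1; 8 appends to row 2. P = [[1, 4, 6], [3, 5, 8], [7, 9]].
Insert 2: 2 bumps 4 from row 1; 4 bumps 5 from row 2; 5 bumps 7 from row 3; 7 starts row 4. P = [[1, 2, 6], [3, 4, 8], [5, 9], [7]].

So P = [[1, 2, 6], [3, 4, 8], [5, 9], [7]], Q = [[1, 3, 7], [2, 5, 8], [4, 6], [9]].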